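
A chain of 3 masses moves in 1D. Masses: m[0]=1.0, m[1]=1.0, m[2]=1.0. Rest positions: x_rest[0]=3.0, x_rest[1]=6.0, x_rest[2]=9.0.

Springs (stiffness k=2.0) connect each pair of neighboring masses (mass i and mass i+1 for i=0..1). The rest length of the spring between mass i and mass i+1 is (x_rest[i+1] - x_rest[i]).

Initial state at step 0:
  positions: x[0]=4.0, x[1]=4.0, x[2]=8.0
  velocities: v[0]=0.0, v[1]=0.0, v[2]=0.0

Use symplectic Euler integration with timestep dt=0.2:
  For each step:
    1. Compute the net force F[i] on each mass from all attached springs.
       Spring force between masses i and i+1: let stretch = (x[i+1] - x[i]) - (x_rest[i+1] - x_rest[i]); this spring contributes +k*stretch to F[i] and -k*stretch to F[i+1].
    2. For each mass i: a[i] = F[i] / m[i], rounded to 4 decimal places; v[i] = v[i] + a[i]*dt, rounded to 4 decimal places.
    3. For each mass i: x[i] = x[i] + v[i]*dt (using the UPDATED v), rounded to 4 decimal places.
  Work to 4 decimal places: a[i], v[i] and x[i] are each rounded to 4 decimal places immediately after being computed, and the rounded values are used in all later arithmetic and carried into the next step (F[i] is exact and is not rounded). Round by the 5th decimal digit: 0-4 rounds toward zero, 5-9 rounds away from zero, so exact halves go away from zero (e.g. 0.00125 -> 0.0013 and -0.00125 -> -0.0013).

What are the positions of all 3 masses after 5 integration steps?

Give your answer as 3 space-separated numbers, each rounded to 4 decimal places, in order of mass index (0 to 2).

Step 0: x=[4.0000 4.0000 8.0000] v=[0.0000 0.0000 0.0000]
Step 1: x=[3.7600 4.3200 7.9200] v=[-1.2000 1.6000 -0.4000]
Step 2: x=[3.3248 4.8832 7.7920] v=[-2.1760 2.8160 -0.6400]
Step 3: x=[2.7743 5.5544 7.6713] v=[-2.7526 3.3562 -0.6035]
Step 4: x=[2.2062 6.1726 7.6212] v=[-2.8406 3.0909 -0.2503]
Step 5: x=[1.7154 6.5894 7.6953] v=[-2.4540 2.0838 0.3703]

Answer: 1.7154 6.5894 7.6953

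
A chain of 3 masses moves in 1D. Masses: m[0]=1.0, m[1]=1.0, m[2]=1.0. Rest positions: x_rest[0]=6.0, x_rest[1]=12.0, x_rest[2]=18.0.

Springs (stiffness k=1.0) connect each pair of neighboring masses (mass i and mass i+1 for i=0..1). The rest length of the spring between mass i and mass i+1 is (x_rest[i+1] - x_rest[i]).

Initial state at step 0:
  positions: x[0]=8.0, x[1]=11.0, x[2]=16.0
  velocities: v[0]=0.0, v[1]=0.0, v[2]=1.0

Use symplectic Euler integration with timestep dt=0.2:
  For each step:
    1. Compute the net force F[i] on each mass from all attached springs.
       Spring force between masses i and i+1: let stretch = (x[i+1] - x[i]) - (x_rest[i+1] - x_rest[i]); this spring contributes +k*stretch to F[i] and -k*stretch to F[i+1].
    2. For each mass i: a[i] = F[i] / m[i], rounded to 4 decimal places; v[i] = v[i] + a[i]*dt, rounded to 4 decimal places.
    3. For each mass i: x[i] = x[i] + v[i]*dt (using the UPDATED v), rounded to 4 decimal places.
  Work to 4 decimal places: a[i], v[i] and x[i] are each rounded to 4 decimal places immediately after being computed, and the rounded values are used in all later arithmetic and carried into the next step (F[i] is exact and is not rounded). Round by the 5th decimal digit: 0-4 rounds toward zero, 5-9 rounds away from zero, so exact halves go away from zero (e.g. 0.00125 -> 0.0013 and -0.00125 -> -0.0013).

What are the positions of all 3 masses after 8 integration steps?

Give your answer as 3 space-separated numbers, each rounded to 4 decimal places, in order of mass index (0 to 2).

Answer: 5.1343 12.7975 18.6682

Derivation:
Step 0: x=[8.0000 11.0000 16.0000] v=[0.0000 0.0000 1.0000]
Step 1: x=[7.8800 11.0800 16.2400] v=[-0.6000 0.4000 1.2000]
Step 2: x=[7.6480 11.2384 16.5136] v=[-1.1600 0.7920 1.3680]
Step 3: x=[7.3196 11.4642 16.8162] v=[-1.6419 1.1290 1.5130]
Step 4: x=[6.9170 11.7383 17.1447] v=[-2.0130 1.3705 1.6426]
Step 5: x=[6.4673 12.0358 17.4970] v=[-2.2487 1.4875 1.7613]
Step 6: x=[6.0003 12.3290 17.8708] v=[-2.3350 1.4660 1.8691]
Step 7: x=[5.5464 12.5907 18.2629] v=[-2.2693 1.3086 1.9607]
Step 8: x=[5.1343 12.7975 18.6682] v=[-2.0604 1.0342 2.0263]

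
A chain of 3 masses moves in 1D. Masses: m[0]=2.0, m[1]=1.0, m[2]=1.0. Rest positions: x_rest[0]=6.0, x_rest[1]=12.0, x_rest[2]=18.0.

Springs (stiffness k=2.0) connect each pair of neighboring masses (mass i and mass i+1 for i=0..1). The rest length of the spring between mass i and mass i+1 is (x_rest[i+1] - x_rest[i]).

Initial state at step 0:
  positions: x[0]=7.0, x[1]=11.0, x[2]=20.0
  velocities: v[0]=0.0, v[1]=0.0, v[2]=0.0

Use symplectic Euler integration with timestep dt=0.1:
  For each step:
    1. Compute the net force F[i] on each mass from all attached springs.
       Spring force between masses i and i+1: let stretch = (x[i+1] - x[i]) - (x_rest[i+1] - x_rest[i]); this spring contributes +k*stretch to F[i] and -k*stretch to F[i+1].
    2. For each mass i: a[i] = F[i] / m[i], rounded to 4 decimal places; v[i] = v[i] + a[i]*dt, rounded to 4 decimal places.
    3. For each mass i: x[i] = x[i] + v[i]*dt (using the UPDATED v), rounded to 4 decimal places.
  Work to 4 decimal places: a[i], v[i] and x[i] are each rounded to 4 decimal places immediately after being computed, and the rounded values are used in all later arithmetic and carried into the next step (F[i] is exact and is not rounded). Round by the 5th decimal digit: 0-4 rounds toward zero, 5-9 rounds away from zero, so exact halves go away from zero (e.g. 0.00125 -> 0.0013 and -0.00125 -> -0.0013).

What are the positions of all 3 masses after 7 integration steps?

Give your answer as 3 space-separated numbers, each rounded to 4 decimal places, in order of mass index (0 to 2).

Answer: 6.5775 13.1572 18.6879

Derivation:
Step 0: x=[7.0000 11.0000 20.0000] v=[0.0000 0.0000 0.0000]
Step 1: x=[6.9800 11.1000 19.9400] v=[-0.2000 1.0000 -0.6000]
Step 2: x=[6.9412 11.2944 19.8232] v=[-0.3880 1.9440 -1.1680]
Step 3: x=[6.8859 11.5723 19.6558] v=[-0.5527 2.7791 -1.6738]
Step 4: x=[6.8175 11.9182 19.4468] v=[-0.6841 3.4585 -2.0905]
Step 5: x=[6.7401 12.3126 19.2072] v=[-0.7740 3.9441 -2.3962]
Step 6: x=[6.6584 12.7335 18.9497] v=[-0.8168 4.2085 -2.5751]
Step 7: x=[6.5775 13.1572 18.6879] v=[-0.8093 4.2367 -2.6183]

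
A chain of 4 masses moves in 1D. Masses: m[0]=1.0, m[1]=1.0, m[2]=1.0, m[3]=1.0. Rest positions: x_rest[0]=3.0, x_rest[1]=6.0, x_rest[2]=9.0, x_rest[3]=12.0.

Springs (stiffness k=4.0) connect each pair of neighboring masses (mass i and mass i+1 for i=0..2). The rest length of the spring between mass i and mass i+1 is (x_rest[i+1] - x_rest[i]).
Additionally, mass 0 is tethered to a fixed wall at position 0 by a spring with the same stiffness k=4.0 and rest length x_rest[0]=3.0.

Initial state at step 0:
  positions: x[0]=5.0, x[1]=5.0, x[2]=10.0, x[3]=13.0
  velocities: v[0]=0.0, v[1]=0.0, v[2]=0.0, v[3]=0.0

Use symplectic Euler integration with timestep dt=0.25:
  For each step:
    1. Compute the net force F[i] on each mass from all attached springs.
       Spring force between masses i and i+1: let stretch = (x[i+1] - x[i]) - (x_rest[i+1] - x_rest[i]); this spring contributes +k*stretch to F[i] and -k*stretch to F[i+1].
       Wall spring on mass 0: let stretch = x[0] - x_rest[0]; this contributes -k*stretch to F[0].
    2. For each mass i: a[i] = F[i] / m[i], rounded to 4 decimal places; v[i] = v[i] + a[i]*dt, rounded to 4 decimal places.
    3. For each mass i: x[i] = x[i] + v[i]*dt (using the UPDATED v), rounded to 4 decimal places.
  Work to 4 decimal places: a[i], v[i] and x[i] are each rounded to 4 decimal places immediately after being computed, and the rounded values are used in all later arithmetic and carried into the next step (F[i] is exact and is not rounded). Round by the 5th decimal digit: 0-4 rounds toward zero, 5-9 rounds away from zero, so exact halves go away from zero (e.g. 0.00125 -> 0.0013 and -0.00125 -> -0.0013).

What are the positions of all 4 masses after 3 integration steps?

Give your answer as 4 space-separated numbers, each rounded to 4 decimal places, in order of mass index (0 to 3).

Answer: 1.4531 8.0938 9.2344 12.5469

Derivation:
Step 0: x=[5.0000 5.0000 10.0000 13.0000] v=[0.0000 0.0000 0.0000 0.0000]
Step 1: x=[3.7500 6.2500 9.5000 13.0000] v=[-5.0000 5.0000 -2.0000 0.0000]
Step 2: x=[2.1875 7.6875 9.0625 12.8750] v=[-6.2500 5.7500 -1.7500 -0.5000]
Step 3: x=[1.4531 8.0938 9.2344 12.5469] v=[-2.9375 1.6250 0.6875 -1.3125]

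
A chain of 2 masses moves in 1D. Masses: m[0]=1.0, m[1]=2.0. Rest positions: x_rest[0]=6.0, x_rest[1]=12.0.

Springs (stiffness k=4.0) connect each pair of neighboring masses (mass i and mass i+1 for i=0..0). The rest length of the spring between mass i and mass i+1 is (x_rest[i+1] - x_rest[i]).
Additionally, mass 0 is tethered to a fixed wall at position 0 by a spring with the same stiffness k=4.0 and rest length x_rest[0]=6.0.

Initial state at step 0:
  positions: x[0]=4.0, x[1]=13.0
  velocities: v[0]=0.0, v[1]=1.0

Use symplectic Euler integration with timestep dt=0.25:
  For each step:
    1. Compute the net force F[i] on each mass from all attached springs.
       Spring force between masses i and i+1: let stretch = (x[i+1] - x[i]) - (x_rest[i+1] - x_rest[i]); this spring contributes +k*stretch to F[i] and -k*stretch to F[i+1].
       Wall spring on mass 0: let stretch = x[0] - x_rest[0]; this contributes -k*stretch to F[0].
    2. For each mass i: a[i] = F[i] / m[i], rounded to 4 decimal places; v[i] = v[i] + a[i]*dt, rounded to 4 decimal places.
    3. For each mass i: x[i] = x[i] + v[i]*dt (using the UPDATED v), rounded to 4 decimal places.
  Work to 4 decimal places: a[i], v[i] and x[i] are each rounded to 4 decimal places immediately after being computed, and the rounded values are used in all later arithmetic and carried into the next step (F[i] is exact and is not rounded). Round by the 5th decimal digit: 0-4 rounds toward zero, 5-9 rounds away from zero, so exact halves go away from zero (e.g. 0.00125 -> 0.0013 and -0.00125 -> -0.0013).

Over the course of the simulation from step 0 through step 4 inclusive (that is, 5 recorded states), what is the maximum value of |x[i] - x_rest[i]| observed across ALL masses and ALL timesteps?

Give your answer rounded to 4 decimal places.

Answer: 2.7691

Derivation:
Step 0: x=[4.0000 13.0000] v=[0.0000 1.0000]
Step 1: x=[5.2500 12.8750] v=[5.0000 -0.5000]
Step 2: x=[7.0938 12.5469] v=[7.3750 -1.3125]
Step 3: x=[8.5274 12.2871] v=[5.7343 -1.0391]
Step 4: x=[8.7691 12.3074] v=[0.9666 0.0811]
Max displacement = 2.7691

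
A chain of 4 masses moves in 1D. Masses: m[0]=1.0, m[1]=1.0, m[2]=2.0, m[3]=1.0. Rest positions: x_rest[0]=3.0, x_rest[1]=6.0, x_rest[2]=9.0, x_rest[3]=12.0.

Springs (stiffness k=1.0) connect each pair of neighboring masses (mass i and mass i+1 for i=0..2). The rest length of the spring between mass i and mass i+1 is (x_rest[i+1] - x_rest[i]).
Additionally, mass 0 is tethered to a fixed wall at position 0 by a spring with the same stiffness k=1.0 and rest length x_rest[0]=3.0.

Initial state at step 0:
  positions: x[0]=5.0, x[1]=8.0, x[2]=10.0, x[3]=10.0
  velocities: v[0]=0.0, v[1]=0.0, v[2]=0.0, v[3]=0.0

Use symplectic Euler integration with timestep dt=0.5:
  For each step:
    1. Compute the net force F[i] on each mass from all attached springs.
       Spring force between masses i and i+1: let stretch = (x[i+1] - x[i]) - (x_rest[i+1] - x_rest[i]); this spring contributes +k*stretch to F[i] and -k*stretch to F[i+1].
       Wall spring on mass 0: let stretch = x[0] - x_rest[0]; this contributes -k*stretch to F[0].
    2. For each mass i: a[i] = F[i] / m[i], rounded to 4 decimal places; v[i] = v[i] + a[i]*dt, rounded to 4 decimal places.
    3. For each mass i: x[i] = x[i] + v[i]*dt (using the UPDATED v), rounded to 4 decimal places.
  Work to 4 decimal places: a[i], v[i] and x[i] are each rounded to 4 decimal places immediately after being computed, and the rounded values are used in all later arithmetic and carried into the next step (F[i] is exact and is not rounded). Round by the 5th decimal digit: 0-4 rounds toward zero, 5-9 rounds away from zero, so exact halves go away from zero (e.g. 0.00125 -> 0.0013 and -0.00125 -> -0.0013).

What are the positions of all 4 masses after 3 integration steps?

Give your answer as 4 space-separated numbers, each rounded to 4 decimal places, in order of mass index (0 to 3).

Answer: 2.8281 6.2969 9.0547 13.3438

Derivation:
Step 0: x=[5.0000 8.0000 10.0000 10.0000] v=[0.0000 0.0000 0.0000 0.0000]
Step 1: x=[4.5000 7.7500 9.7500 10.7500] v=[-1.0000 -0.5000 -0.5000 1.5000]
Step 2: x=[3.6875 7.1875 9.3750 12.0000] v=[-1.6250 -1.1250 -0.7500 2.5000]
Step 3: x=[2.8281 6.2969 9.0547 13.3438] v=[-1.7188 -1.7813 -0.6406 2.6875]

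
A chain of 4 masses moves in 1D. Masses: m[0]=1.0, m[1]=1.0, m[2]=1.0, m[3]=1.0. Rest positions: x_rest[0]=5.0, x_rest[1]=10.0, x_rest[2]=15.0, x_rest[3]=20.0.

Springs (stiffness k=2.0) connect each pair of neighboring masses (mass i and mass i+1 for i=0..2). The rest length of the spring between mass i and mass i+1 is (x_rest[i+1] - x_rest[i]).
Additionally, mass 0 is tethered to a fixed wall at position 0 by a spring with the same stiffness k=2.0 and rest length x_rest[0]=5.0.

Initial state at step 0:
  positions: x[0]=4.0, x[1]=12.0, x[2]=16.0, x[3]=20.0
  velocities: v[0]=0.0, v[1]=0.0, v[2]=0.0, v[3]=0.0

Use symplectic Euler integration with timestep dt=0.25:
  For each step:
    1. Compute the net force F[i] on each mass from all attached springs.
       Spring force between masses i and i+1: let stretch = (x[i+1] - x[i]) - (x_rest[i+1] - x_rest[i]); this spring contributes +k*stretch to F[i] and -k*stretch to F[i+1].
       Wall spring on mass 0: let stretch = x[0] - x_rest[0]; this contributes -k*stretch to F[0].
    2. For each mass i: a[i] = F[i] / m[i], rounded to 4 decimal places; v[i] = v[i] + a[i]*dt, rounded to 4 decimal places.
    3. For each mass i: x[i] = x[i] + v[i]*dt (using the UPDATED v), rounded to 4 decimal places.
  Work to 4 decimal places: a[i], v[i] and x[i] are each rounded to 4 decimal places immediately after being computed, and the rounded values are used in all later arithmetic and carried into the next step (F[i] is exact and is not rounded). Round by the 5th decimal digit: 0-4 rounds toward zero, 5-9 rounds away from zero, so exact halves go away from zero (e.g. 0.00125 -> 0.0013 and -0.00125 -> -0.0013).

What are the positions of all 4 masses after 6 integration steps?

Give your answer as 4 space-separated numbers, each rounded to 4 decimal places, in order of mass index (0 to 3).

Step 0: x=[4.0000 12.0000 16.0000 20.0000] v=[0.0000 0.0000 0.0000 0.0000]
Step 1: x=[4.5000 11.5000 16.0000 20.1250] v=[2.0000 -2.0000 0.0000 0.5000]
Step 2: x=[5.3125 10.6875 15.9531 20.3594] v=[3.2500 -3.2500 -0.1875 0.9375]
Step 3: x=[6.1328 9.8613 15.7988 20.6680] v=[3.2813 -3.3047 -0.6172 1.2344]
Step 4: x=[6.6526 9.3113 15.5110 20.9930] v=[2.0792 -2.2002 -1.1514 1.2998]
Step 5: x=[6.6732 9.2039 15.1334 21.2577] v=[0.0823 -0.4297 -1.5103 1.0588]
Step 6: x=[6.1760 9.5213 14.7802 21.3819] v=[-1.9890 1.2697 -1.4129 0.4967]

Answer: 6.1760 9.5213 14.7802 21.3819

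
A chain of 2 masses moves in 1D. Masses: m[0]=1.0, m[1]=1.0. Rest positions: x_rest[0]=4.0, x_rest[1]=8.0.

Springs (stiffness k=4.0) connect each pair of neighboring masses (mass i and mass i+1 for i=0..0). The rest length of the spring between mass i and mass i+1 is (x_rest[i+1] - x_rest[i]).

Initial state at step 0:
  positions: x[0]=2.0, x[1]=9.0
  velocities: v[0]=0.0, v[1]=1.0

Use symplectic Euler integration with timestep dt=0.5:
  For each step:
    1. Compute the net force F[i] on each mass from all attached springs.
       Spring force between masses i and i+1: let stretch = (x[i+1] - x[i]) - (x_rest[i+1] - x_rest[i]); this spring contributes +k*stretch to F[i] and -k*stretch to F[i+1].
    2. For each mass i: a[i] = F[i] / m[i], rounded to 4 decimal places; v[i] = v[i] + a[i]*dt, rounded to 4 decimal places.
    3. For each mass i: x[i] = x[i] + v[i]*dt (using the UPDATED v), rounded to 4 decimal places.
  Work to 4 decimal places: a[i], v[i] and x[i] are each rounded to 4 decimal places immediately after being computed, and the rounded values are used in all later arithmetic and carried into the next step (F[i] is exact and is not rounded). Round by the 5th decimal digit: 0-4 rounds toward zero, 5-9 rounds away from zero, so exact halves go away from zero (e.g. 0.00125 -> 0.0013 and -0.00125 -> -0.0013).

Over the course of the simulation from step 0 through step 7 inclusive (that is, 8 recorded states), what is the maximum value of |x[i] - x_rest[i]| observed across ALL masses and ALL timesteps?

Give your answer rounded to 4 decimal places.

Answer: 2.5000

Derivation:
Step 0: x=[2.0000 9.0000] v=[0.0000 1.0000]
Step 1: x=[5.0000 6.5000] v=[6.0000 -5.0000]
Step 2: x=[5.5000 6.5000] v=[1.0000 0.0000]
Step 3: x=[3.0000 9.5000] v=[-5.0000 6.0000]
Step 4: x=[3.0000 10.0000] v=[0.0000 1.0000]
Step 5: x=[6.0000 7.5000] v=[6.0000 -5.0000]
Step 6: x=[6.5000 7.5000] v=[1.0000 0.0000]
Step 7: x=[4.0000 10.5000] v=[-5.0000 6.0000]
Max displacement = 2.5000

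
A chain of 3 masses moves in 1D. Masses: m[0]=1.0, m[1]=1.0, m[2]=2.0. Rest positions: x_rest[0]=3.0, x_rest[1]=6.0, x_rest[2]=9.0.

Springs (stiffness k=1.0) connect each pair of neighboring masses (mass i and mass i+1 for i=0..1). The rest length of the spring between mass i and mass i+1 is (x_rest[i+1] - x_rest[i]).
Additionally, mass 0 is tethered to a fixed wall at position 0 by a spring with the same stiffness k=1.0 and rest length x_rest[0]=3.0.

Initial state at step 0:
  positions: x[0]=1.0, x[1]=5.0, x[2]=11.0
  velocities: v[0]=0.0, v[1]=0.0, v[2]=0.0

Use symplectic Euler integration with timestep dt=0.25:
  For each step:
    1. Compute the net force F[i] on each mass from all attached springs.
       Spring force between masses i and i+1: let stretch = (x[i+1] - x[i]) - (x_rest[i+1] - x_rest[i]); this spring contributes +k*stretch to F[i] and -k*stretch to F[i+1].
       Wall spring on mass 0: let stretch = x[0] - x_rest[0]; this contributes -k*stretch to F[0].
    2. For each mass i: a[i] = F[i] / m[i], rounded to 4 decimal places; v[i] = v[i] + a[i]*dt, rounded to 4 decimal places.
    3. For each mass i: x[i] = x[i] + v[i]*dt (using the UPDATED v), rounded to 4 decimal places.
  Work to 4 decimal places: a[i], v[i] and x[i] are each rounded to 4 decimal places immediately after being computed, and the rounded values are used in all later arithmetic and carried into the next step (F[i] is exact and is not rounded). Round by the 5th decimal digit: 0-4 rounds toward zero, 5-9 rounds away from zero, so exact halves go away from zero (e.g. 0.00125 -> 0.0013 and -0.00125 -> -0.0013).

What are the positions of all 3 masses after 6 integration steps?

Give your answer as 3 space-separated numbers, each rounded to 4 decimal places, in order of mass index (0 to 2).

Step 0: x=[1.0000 5.0000 11.0000] v=[0.0000 0.0000 0.0000]
Step 1: x=[1.1875 5.1250 10.9063] v=[0.7500 0.5000 -0.3750]
Step 2: x=[1.5469 5.3653 10.7256] v=[1.4375 0.9610 -0.7227]
Step 3: x=[2.0483 5.7019 10.4712] v=[2.0054 1.3465 -1.0178]
Step 4: x=[2.6500 6.1083 10.1615] v=[2.4067 1.6254 -1.2390]
Step 5: x=[3.3022 6.5518 9.8188] v=[2.6088 1.7741 -1.3707]
Step 6: x=[3.9511 6.9964 9.4678] v=[2.5957 1.7785 -1.4041]

Answer: 3.9511 6.9964 9.4678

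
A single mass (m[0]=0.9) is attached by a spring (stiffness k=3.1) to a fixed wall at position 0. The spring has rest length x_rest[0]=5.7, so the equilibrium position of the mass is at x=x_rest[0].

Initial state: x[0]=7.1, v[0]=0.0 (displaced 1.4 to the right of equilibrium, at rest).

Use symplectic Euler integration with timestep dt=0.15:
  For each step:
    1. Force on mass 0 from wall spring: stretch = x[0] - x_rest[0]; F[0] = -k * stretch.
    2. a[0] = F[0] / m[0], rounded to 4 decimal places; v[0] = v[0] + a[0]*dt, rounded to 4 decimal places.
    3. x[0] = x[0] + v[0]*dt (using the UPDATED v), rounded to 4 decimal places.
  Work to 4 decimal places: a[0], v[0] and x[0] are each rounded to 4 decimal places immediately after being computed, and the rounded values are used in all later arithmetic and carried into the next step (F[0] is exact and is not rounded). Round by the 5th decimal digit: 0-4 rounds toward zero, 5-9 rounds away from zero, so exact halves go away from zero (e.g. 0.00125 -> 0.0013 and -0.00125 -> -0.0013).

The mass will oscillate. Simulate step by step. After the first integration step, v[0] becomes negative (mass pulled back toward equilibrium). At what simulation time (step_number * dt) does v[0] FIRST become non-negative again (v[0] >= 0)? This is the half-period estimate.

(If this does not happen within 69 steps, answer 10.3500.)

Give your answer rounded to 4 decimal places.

Answer: 1.8000

Derivation:
Step 0: x=[7.1000] v=[0.0000]
Step 1: x=[6.9915] v=[-0.7233]
Step 2: x=[6.7829] v=[-1.3906]
Step 3: x=[6.4904] v=[-1.9501]
Step 4: x=[6.1366] v=[-2.3585]
Step 5: x=[5.7490] v=[-2.5841]
Step 6: x=[5.3576] v=[-2.6094]
Step 7: x=[4.9927] v=[-2.4325]
Step 8: x=[4.6826] v=[-2.0671]
Step 9: x=[4.4514] v=[-1.5414]
Step 10: x=[4.3170] v=[-0.8963]
Step 11: x=[4.2897] v=[-0.1817]
Step 12: x=[4.3718] v=[0.5470]
First v>=0 after going negative at step 12, time=1.8000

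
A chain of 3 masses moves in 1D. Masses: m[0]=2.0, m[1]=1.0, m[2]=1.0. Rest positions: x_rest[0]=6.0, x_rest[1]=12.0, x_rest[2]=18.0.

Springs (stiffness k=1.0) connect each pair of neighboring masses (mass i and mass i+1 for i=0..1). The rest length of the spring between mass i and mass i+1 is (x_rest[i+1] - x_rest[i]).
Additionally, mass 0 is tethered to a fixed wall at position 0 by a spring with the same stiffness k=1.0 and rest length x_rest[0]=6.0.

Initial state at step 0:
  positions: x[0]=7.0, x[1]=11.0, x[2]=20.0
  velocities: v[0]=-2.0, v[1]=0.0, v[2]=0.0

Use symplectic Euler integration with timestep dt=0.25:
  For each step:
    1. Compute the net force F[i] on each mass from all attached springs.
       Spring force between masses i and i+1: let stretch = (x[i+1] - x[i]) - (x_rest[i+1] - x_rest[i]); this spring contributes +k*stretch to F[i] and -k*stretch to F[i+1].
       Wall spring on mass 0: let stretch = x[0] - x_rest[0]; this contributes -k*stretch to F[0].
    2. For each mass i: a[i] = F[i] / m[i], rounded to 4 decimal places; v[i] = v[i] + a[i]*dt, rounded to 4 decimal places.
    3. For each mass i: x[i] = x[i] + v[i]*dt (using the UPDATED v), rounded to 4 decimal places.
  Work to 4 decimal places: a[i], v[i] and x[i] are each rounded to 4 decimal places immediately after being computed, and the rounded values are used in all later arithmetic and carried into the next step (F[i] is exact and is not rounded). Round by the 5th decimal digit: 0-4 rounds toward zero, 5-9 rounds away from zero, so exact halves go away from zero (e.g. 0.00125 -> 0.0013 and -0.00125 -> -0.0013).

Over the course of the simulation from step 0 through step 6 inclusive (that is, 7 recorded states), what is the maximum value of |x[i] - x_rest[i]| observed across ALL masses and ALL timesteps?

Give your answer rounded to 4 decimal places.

Answer: 2.1424

Derivation:
Step 0: x=[7.0000 11.0000 20.0000] v=[-2.0000 0.0000 0.0000]
Step 1: x=[6.4063 11.3125 19.8125] v=[-2.3750 1.2500 -0.7500]
Step 2: x=[5.7657 11.8496 19.4688] v=[-2.5625 2.1485 -1.3750]
Step 3: x=[5.1350 12.4827 19.0239] v=[-2.5227 2.5323 -1.7798]
Step 4: x=[4.5735 13.0654 18.5451] v=[-2.2461 2.3307 -1.9151]
Step 5: x=[4.1344 13.4598 18.0989] v=[-1.7563 1.5777 -1.7850]
Step 6: x=[3.8576 13.5613 17.7377] v=[-1.1074 0.4061 -1.4448]
Max displacement = 2.1424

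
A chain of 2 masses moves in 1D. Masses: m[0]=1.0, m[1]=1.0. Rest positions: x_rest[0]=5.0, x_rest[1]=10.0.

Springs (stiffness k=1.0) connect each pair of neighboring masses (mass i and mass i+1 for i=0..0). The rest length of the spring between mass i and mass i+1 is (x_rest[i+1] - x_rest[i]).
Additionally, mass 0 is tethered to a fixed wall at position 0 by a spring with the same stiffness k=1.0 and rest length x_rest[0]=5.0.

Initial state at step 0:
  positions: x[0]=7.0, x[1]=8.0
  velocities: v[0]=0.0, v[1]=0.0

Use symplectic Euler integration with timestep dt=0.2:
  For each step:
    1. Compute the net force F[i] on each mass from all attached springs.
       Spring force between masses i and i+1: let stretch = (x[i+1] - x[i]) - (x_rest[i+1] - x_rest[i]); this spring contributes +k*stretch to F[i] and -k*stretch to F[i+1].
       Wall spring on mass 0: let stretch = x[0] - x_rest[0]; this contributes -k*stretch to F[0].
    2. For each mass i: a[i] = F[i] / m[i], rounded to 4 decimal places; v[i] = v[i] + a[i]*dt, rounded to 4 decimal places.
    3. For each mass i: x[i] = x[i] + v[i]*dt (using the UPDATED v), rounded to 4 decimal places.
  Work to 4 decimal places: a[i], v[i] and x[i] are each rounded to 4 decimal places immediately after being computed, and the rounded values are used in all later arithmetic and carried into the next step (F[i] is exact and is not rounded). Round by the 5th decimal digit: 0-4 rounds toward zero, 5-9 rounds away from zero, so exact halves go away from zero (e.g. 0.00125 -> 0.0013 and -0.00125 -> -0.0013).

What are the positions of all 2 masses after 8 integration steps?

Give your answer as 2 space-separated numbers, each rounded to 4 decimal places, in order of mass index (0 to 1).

Step 0: x=[7.0000 8.0000] v=[0.0000 0.0000]
Step 1: x=[6.7600 8.1600] v=[-1.2000 0.8000]
Step 2: x=[6.3056 8.4640] v=[-2.2720 1.5200]
Step 3: x=[5.6853 8.8817] v=[-3.1014 2.0883]
Step 4: x=[4.9655 9.3715] v=[-3.5992 2.4490]
Step 5: x=[4.2233 9.8851] v=[-3.7111 2.5678]
Step 6: x=[3.5386 10.3722] v=[-3.4234 2.4354]
Step 7: x=[2.9857 10.7859] v=[-2.7644 2.0687]
Step 8: x=[2.6254 11.0876] v=[-1.8015 1.5087]

Answer: 2.6254 11.0876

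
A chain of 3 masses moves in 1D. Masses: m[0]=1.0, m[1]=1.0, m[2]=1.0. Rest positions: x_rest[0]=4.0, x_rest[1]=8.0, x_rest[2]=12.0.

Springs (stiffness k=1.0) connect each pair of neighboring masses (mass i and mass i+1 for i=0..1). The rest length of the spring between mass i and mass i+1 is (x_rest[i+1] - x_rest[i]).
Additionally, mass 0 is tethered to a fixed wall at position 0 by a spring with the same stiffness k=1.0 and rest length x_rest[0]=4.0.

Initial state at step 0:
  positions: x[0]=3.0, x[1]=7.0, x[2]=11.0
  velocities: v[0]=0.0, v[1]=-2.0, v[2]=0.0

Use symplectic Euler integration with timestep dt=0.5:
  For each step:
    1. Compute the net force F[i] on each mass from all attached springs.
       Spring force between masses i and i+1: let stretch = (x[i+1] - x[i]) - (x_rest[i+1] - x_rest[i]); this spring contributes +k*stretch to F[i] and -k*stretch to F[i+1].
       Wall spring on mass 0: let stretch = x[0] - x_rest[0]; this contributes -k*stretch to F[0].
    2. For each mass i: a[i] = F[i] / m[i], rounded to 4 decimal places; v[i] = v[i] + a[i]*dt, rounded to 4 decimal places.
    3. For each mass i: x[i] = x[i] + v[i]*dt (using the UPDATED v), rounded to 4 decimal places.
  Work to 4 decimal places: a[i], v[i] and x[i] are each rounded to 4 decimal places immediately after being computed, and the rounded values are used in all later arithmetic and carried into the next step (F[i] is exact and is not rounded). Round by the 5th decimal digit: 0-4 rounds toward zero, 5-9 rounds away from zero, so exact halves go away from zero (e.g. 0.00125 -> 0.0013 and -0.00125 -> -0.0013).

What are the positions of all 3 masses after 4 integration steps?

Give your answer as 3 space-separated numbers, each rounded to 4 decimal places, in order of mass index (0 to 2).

Answer: 2.8984 6.6016 9.5742

Derivation:
Step 0: x=[3.0000 7.0000 11.0000] v=[0.0000 -2.0000 0.0000]
Step 1: x=[3.2500 6.0000 11.0000] v=[0.5000 -2.0000 0.0000]
Step 2: x=[3.3750 5.5625 10.7500] v=[0.2500 -0.8750 -0.5000]
Step 3: x=[3.2031 5.8750 10.2031] v=[-0.3438 0.6250 -1.0938]
Step 4: x=[2.8984 6.6016 9.5742] v=[-0.6094 1.4531 -1.2579]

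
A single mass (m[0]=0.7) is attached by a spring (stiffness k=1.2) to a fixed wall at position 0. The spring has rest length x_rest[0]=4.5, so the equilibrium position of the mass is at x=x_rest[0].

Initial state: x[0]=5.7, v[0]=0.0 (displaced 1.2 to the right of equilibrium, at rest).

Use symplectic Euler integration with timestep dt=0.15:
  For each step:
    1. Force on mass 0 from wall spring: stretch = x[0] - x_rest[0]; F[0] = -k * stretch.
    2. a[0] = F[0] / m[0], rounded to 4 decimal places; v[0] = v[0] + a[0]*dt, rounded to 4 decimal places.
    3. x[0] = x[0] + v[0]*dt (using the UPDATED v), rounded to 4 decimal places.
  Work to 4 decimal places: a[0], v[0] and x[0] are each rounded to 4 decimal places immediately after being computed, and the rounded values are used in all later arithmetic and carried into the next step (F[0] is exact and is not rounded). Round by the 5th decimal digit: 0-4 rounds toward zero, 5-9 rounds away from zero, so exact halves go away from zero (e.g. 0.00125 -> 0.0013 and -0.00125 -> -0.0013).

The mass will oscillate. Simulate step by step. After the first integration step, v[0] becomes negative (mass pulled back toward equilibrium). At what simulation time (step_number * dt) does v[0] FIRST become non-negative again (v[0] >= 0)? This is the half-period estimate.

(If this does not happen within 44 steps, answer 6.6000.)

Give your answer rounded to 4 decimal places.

Answer: 2.4000

Derivation:
Step 0: x=[5.7000] v=[0.0000]
Step 1: x=[5.6537] v=[-0.3086]
Step 2: x=[5.5629] v=[-0.6053]
Step 3: x=[5.4311] v=[-0.8786]
Step 4: x=[5.2634] v=[-1.1180]
Step 5: x=[5.0663] v=[-1.3143]
Step 6: x=[4.8473] v=[-1.4599]
Step 7: x=[4.6149] v=[-1.5492]
Step 8: x=[4.3781] v=[-1.5788]
Step 9: x=[4.1460] v=[-1.5475]
Step 10: x=[3.9275] v=[-1.4565]
Step 11: x=[3.7311] v=[-1.3093]
Step 12: x=[3.5644] v=[-1.1116]
Step 13: x=[3.4338] v=[-0.8710]
Step 14: x=[3.3443] v=[-0.5968]
Step 15: x=[3.2994] v=[-0.2996]
Step 16: x=[3.3008] v=[0.0091]
First v>=0 after going negative at step 16, time=2.4000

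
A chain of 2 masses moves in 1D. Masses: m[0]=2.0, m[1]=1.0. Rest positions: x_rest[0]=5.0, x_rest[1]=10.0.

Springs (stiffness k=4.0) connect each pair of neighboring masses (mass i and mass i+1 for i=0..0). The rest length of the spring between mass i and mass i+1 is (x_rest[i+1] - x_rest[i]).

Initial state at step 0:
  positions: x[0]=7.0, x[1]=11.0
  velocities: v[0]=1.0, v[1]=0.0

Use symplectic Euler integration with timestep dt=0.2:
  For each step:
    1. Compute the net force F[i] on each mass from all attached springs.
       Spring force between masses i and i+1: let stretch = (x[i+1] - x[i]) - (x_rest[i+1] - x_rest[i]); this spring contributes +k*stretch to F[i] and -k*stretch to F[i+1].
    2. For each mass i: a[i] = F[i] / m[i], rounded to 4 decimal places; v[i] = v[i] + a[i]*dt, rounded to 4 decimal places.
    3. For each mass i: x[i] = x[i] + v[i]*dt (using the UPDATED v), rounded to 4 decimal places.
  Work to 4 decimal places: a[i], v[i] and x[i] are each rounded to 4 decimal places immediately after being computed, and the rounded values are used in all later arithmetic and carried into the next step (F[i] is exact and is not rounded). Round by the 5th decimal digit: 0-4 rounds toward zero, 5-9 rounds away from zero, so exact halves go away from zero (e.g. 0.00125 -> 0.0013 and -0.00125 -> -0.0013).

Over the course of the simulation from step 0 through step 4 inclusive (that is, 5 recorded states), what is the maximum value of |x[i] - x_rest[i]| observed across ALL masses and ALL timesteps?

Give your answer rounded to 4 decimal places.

Step 0: x=[7.0000 11.0000] v=[1.0000 0.0000]
Step 1: x=[7.1200 11.1600] v=[0.6000 0.8000]
Step 2: x=[7.1632 11.4736] v=[0.2160 1.5680]
Step 3: x=[7.1512 11.8975] v=[-0.0598 2.1197]
Step 4: x=[7.1189 12.3620] v=[-0.1613 2.3227]
Max displacement = 2.3620

Answer: 2.3620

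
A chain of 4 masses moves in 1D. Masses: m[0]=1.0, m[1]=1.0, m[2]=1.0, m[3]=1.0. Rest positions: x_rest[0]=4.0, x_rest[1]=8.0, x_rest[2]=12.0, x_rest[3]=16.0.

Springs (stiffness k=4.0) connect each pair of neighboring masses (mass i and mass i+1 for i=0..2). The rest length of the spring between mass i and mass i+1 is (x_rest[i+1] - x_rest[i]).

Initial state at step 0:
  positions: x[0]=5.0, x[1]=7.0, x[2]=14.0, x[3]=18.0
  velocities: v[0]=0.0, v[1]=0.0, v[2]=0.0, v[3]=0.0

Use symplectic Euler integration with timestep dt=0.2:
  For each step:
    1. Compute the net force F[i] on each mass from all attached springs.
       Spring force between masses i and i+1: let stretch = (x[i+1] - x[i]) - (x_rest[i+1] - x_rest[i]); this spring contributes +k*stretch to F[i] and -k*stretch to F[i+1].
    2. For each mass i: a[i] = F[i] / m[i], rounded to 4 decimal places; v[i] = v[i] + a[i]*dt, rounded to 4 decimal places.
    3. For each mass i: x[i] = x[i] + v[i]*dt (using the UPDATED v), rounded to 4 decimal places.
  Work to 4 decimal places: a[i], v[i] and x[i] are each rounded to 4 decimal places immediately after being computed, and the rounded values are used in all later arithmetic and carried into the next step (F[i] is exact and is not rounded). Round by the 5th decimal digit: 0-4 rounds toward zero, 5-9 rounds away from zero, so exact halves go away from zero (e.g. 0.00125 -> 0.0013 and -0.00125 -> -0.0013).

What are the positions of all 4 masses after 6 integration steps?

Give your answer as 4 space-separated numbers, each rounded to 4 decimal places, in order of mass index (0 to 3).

Answer: 5.0687 9.3546 13.5138 16.0629

Derivation:
Step 0: x=[5.0000 7.0000 14.0000 18.0000] v=[0.0000 0.0000 0.0000 0.0000]
Step 1: x=[4.6800 7.8000 13.5200 18.0000] v=[-1.6000 4.0000 -2.4000 0.0000]
Step 2: x=[4.2192 9.0160 12.8416 17.9232] v=[-2.3040 6.0800 -3.3920 -0.3840]
Step 3: x=[3.8859 10.0766 12.3642 17.6733] v=[-1.6666 5.3030 -2.3872 -1.2493]
Step 4: x=[3.9031 10.5127 12.3702 17.2140] v=[0.0860 2.1805 0.0300 -2.2966]
Step 5: x=[4.3378 10.1885 12.8540 16.6197] v=[2.1737 -1.6212 2.4190 -2.9716]
Step 6: x=[5.0687 9.3546 13.5138 16.0629] v=[3.6543 -4.1694 3.2992 -2.7842]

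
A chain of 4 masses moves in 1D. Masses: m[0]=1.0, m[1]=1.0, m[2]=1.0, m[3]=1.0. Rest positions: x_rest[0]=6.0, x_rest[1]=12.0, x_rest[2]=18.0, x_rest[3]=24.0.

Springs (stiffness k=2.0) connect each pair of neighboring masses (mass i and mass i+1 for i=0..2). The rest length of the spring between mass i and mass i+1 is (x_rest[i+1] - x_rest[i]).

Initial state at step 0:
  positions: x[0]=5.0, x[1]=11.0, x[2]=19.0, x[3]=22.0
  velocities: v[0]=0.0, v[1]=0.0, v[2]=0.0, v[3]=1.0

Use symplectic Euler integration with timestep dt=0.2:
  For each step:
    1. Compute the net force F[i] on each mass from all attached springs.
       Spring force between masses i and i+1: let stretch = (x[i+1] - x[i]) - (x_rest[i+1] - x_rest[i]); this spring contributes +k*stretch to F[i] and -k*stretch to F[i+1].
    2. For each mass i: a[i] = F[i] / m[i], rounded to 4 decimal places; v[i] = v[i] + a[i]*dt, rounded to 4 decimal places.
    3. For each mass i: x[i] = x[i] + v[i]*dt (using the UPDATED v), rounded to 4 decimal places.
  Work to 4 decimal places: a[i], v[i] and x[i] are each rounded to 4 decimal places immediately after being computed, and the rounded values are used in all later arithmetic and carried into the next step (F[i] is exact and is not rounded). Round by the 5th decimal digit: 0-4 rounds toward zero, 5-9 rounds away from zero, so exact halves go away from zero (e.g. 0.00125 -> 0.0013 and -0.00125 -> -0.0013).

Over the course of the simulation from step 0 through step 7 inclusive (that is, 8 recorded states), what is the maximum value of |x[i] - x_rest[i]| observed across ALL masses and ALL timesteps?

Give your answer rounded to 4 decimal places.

Answer: 2.0630

Derivation:
Step 0: x=[5.0000 11.0000 19.0000 22.0000] v=[0.0000 0.0000 0.0000 1.0000]
Step 1: x=[5.0000 11.1600 18.6000 22.4400] v=[0.0000 0.8000 -2.0000 2.2000]
Step 2: x=[5.0128 11.4224 17.9120 23.0528] v=[0.0640 1.3120 -3.4400 3.0640]
Step 3: x=[5.0584 11.6912 17.1161 23.7343] v=[0.2278 1.3440 -3.9795 3.4077]
Step 4: x=[5.1546 11.8634 16.4157 24.3664] v=[0.4809 0.8608 -3.5022 3.1604]
Step 5: x=[5.3075 11.8630 15.9871 24.8424] v=[0.7644 -0.0018 -2.1428 2.3801]
Step 6: x=[5.5048 11.6681 15.9370 25.0900] v=[0.9866 -0.9744 -0.2503 1.2380]
Step 7: x=[5.7152 11.3217 16.2777 25.0854] v=[1.0519 -1.7322 1.7033 -0.0232]
Max displacement = 2.0630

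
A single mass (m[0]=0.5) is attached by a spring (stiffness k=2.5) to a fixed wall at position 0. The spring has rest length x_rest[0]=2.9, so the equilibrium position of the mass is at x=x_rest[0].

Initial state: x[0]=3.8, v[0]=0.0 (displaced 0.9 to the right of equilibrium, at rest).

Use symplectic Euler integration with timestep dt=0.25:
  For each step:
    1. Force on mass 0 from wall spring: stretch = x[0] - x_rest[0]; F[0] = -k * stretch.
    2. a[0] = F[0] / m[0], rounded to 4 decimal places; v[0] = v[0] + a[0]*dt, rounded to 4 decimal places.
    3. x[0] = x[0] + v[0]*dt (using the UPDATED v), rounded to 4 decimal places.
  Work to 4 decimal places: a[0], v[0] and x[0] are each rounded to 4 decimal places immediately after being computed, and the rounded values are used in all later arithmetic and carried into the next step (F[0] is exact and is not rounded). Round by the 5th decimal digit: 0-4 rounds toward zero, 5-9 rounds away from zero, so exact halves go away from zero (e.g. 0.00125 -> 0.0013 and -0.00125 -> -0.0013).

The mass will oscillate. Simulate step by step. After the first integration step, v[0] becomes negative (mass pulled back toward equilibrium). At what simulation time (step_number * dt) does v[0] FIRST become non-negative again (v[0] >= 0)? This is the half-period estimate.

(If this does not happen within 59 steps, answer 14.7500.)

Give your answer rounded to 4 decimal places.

Answer: 1.5000

Derivation:
Step 0: x=[3.8000] v=[0.0000]
Step 1: x=[3.5188] v=[-1.1250]
Step 2: x=[3.0442] v=[-1.8985]
Step 3: x=[2.5245] v=[-2.0788]
Step 4: x=[2.1222] v=[-1.6094]
Step 5: x=[1.9629] v=[-0.6372]
Step 6: x=[2.0965] v=[0.5342]
First v>=0 after going negative at step 6, time=1.5000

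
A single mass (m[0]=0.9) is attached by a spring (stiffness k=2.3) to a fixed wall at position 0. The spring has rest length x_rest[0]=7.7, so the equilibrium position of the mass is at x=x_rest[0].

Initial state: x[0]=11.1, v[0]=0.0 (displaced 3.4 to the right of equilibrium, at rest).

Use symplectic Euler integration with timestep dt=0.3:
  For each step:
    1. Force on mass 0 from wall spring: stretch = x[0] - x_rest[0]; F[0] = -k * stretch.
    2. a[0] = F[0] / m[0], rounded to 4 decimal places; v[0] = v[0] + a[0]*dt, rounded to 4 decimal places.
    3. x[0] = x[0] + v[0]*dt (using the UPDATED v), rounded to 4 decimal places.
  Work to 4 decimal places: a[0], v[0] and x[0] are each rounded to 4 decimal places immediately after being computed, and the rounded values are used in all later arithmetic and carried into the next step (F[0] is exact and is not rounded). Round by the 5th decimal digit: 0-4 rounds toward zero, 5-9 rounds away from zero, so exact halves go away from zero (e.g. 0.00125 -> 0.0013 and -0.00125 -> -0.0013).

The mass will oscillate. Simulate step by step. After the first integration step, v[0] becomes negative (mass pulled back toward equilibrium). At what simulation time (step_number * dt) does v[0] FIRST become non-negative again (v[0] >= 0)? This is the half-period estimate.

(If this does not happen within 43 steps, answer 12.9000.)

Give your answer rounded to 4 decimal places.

Step 0: x=[11.1000] v=[0.0000]
Step 1: x=[10.3180] v=[-2.6067]
Step 2: x=[8.9339] v=[-4.6138]
Step 3: x=[7.2660] v=[-5.5598]
Step 4: x=[5.6979] v=[-5.2271]
Step 5: x=[4.5902] v=[-3.6922]
Step 6: x=[4.1978] v=[-1.3080]
Step 7: x=[4.6109] v=[1.3770]
First v>=0 after going negative at step 7, time=2.1000

Answer: 2.1000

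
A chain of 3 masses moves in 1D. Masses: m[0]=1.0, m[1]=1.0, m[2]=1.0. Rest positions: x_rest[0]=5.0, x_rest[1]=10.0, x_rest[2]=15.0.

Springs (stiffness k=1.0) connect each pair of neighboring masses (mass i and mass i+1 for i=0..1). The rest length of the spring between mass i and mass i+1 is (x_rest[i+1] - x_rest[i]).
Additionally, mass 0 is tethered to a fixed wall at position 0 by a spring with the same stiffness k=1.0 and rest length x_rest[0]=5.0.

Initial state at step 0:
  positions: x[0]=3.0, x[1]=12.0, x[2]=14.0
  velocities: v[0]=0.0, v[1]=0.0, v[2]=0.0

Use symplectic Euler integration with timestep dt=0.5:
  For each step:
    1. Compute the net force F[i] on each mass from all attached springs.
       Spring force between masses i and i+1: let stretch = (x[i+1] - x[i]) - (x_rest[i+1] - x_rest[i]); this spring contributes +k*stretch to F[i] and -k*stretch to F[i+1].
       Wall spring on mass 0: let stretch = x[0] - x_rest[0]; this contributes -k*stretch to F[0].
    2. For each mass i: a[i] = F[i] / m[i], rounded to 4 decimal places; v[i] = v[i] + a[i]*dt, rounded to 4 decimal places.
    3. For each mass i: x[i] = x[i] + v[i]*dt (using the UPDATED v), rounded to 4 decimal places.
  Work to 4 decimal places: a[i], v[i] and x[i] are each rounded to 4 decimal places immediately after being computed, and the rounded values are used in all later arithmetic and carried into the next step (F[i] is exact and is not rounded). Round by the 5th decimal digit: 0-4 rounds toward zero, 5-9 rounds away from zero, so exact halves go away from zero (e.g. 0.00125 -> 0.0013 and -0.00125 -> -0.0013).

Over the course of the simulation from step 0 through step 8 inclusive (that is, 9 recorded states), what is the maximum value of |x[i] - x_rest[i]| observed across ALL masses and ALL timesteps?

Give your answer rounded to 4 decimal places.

Step 0: x=[3.0000 12.0000 14.0000] v=[0.0000 0.0000 0.0000]
Step 1: x=[4.5000 10.2500 14.7500] v=[3.0000 -3.5000 1.5000]
Step 2: x=[6.3125 8.1875 15.6250] v=[3.6250 -4.1250 1.7500]
Step 3: x=[7.0157 7.5156 15.8907] v=[1.4063 -1.3438 0.5313]
Step 4: x=[6.0899 8.8125 15.3126] v=[-1.8516 2.5938 -1.1563]
Step 5: x=[4.3223 11.0538 14.3594] v=[-3.5353 4.4826 -1.9064]
Step 6: x=[3.1570 12.4387 13.8298] v=[-2.3307 2.7697 -1.0592]
Step 7: x=[3.5229 11.8509 14.2025] v=[0.7317 -1.1756 0.7453]
Step 8: x=[5.0901 9.7690 15.2373] v=[3.1343 -4.1638 2.0695]
Max displacement = 2.4844

Answer: 2.4844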